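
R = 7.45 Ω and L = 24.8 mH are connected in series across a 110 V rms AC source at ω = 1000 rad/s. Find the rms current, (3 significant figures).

X_L = ωL = 24.8 Ω
Z = 7.45 + j24.8 Ω
|Z| = √(7.45² + 24.8²) = 25.9 Ω
I = V/|Z| = 110/25.9 = 4.25 A

4.25 A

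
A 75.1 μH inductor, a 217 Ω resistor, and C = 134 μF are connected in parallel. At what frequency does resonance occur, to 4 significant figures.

1.587 kHz

ω₀ = 1/√(LC) = 1/√(7.51e-05 × 0.000134) = 9968 rad/s
f₀ = ω₀/(2π) = 1.587 kHz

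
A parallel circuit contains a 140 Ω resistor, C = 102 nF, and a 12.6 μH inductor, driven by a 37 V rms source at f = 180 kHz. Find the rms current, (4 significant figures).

1.693 A

ω = 2πf = 1.131e+06 rad/s
X_L = ωL = 14.25 Ω
X_C = 1/(ωC) = 8.669 Ω
Parallel: admittances add. Y = 1/R + 1/(jωL) + jωC
Y = (0.007143 + j0.04519) S
|Y| = 0.04575 S → |Z| = 1/|Y| = 21.86 Ω, ∠Z = −∠Y = -81.02°
I = V/|Z| = 37/21.86 = 1.693 A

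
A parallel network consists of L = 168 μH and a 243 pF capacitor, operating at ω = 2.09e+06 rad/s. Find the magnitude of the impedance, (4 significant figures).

X_L = ωL = 351.1 Ω
X_C = 1/(ωC) = 1969 Ω
Parallel: admittances add. Y = 1/(jωL) + jωC
Y = (0 − j0.002340) S
|Y| = 0.002340 S → |Z| = 1/|Y| = 427.3 Ω, ∠Z = −∠Y = 90.00°

427.3 Ω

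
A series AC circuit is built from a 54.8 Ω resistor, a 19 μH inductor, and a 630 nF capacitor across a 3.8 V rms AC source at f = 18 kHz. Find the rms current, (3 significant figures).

ω = 2πf = 113100 rad/s
X_L = ωL = 2.15 Ω
X_C = 1/(ωC) = 14.0 Ω
Net reactance X = X_L − X_C = -11.9 Ω
Z = 54.8 − j11.9 Ω
|Z| = √(54.8² + 11.9²) = 56.1 Ω
I = V/|Z| = 3.8/56.1 = 67.8 mA

67.8 mA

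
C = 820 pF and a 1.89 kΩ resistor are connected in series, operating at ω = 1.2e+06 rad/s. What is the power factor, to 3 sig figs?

0.881

X_C = 1/(ωC) = 1020 Ω
Z = 1890 − j1020 Ω
|Z| = √(1890² + 1020²) = 2150 Ω
∠Z = arctan(-1020/1890) = -28.3°
cos φ = cos(-28.3°) = 0.881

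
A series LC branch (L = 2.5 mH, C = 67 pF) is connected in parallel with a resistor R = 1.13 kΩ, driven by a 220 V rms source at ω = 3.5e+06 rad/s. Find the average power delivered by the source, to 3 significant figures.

42.8 W

X_L = ωL = 8750 Ω
X_C = 1/(ωC) = 4260 Ω
Branch 1: Z₁ = R = 1130 Ω
Branch 2 (series LC): Z₂ = j(X_L − X_C) = j4490 Ω
Parallel: Z = Z₁Z₂/(Z₁+Z₂), |Z| = 1100 Ω, ∠Z = 14.1°
I = V/|Z| = 201 mA
P = VI cos φ = 220 × 0.201 × cos(14.1°) = 42.8 W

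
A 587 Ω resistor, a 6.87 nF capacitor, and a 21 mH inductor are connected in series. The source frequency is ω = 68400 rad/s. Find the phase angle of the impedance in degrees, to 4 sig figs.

X_L = ωL = 1436 Ω
X_C = 1/(ωC) = 2128 Ω
Net reactance X = X_L − X_C = -691.7 Ω
Z = 587.0 − j691.7 Ω
|Z| = √(587.0² + 691.7²) = 907.2 Ω
∠Z = arctan(-691.7/587.0) = -49.68°

-49.68°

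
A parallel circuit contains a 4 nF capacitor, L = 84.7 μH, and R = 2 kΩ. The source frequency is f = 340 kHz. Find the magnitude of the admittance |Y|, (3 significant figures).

3.06 mS

ω = 2πf = 2.136e+06 rad/s
X_L = ωL = 181 Ω
X_C = 1/(ωC) = 117 Ω
Parallel: admittances add. Y = 1/R + 1/(jωL) + jωC
Y = (0.000500 + j0.00302) S
|Y| = 0.00306 S → |Z| = 1/|Y| = 327 Ω, ∠Z = −∠Y = -80.6°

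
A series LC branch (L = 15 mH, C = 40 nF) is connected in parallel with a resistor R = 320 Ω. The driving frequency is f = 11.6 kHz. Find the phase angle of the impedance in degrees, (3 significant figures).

23.1°

ω = 2πf = 72880 rad/s
X_L = ωL = 1090 Ω
X_C = 1/(ωC) = 343 Ω
Branch 1: Z₁ = R = 320 Ω
Branch 2 (series LC): Z₂ = j(X_L − X_C) = j750 Ω
Parallel: Z = Z₁Z₂/(Z₁+Z₂), |Z| = 294 Ω, ∠Z = 23.1°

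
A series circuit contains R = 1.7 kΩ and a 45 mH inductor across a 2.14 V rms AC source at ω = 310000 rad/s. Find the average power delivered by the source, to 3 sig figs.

X_L = ωL = 14000 Ω
Z = 1700 + j14000 Ω
|Z| = √(1700² + 14000²) = 14100 Ω
∠Z = arctan(14000/1700) = 83.1°
I = V/|Z| = 152 μA
P = VI cos φ = 2.14 × 0.000152 × cos(83.1°) = 39.4 μW

39.4 μW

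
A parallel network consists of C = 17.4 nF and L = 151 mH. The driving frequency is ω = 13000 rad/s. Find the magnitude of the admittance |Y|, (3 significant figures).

283 μS

X_L = ωL = 1960 Ω
X_C = 1/(ωC) = 4420 Ω
Parallel: admittances add. Y = 1/(jωL) + jωC
Y = (0 − j0.000283) S
|Y| = 0.000283 S → |Z| = 1/|Y| = 3530 Ω, ∠Z = −∠Y = 90.0°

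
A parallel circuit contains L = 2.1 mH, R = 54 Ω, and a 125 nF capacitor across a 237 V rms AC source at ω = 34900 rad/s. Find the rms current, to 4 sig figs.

4.909 A

X_L = ωL = 73.29 Ω
X_C = 1/(ωC) = 229.2 Ω
Parallel: admittances add. Y = 1/R + 1/(jωL) + jωC
Y = (0.01852 − j0.009282) S
|Y| = 0.02071 S → |Z| = 1/|Y| = 48.28 Ω, ∠Z = −∠Y = 26.62°
I = V/|Z| = 237/48.28 = 4.909 A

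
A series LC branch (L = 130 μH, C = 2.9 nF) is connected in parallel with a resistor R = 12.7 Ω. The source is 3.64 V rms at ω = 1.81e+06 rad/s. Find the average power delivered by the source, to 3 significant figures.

X_L = ωL = 235 Ω
X_C = 1/(ωC) = 191 Ω
Branch 1: Z₁ = R = 12.7 Ω
Branch 2 (series LC): Z₂ = j(X_L − X_C) = j44.8 Ω
Parallel: Z = Z₁Z₂/(Z₁+Z₂), |Z| = 12.2 Ω, ∠Z = 15.8°
I = V/|Z| = 298 mA
P = VI cos φ = 3.64 × 0.298 × cos(15.8°) = 1.04 W

1.04 W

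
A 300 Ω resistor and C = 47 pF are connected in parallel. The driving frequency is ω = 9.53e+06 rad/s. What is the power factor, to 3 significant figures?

0.991

X_C = 1/(ωC) = 2230 Ω
Parallel: admittances add. Y = 1/R + jωC
Y = (0.00333 + j0.000448) S
|Y| = 0.00336 S → |Z| = 1/|Y| = 297 Ω, ∠Z = −∠Y = -7.65°
cos φ = cos(-7.65°) = 0.991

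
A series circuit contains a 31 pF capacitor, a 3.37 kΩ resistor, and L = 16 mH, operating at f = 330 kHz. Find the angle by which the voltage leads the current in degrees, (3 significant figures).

ω = 2πf = 2.073e+06 rad/s
X_L = ωL = 33200 Ω
X_C = 1/(ωC) = 15600 Ω
Net reactance X = X_L − X_C = 17600 Ω
Z = 3370 + j17600 Ω
|Z| = √(3370² + 17600²) = 17900 Ω
∠Z = arctan(17600/3370) = 79.2°

79.2°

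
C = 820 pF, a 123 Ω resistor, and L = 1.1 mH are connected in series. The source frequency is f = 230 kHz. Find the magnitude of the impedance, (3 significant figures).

756 Ω

ω = 2πf = 1.445e+06 rad/s
X_L = ωL = 1590 Ω
X_C = 1/(ωC) = 844 Ω
Net reactance X = X_L − X_C = 746 Ω
Z = 123 + j746 Ω
|Z| = √(123² + 746²) = 756 Ω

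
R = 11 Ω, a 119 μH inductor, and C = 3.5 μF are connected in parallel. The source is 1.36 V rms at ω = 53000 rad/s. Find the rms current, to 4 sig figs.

129.0 mA

X_L = ωL = 6.307 Ω
X_C = 1/(ωC) = 5.391 Ω
Parallel: admittances add. Y = 1/R + 1/(jωL) + jωC
Y = (0.09091 + j0.02695) S
|Y| = 0.09482 S → |Z| = 1/|Y| = 10.55 Ω, ∠Z = −∠Y = -16.51°
I = V/|Z| = 1.36/10.55 = 129.0 mA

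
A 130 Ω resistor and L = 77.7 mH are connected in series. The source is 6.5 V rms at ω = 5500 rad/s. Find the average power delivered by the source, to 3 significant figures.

27.5 mW

X_L = ωL = 427 Ω
Z = 130 + j427 Ω
|Z| = √(130² + 427²) = 447 Ω
∠Z = arctan(427/130) = 73.1°
I = V/|Z| = 14.6 mA
P = VI cos φ = 6.5 × 0.0146 × cos(73.1°) = 27.5 mW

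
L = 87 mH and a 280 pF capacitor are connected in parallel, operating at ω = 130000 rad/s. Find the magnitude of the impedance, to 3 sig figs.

19200 Ω

X_L = ωL = 11300 Ω
X_C = 1/(ωC) = 27500 Ω
Parallel: admittances add. Y = 1/(jωL) + jωC
Y = (0 − j5.2e-05) S
|Y| = 5.2e-05 S → |Z| = 1/|Y| = 19200 Ω, ∠Z = −∠Y = 90.0°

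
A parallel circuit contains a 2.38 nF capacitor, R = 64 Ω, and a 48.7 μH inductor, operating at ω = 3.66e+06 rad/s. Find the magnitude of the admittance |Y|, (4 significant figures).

15.93 mS

X_L = ωL = 178.2 Ω
X_C = 1/(ωC) = 114.8 Ω
Parallel: admittances add. Y = 1/R + 1/(jωL) + jωC
Y = (0.01562 + j0.003100) S
|Y| = 0.01593 S → |Z| = 1/|Y| = 62.78 Ω, ∠Z = −∠Y = -11.22°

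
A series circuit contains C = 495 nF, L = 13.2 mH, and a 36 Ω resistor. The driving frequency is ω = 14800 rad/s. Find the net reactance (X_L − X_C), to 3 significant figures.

X_L = ωL = 195 Ω
X_C = 1/(ωC) = 137 Ω
X = 195 − 137 = 58.9 Ω

58.9 Ω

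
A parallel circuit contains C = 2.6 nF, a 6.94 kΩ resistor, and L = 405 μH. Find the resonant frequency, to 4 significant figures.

ω₀ = 1/√(LC) = 1/√(0.000405 × 2.6e-09) = 974500 rad/s
f₀ = ω₀/(2π) = 155.1 kHz

155.1 kHz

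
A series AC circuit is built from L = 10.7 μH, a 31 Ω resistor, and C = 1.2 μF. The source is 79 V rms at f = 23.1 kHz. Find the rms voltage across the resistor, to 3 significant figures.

ω = 2πf = 145100 rad/s
X_L = ωL = 1.55 Ω
X_C = 1/(ωC) = 5.74 Ω
Net reactance X = X_L − X_C = -4.19 Ω
Z = 31.0 − j4.19 Ω
|Z| = √(31.0² + 4.19²) = 31.3 Ω
I = V/|Z| = 2.53 A
V_R = I·|Z_R| = 2.53 × 31.0 = 78.3 V

78.3 V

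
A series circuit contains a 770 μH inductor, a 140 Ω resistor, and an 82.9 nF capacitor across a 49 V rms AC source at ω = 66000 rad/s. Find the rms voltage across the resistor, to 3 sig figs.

35.7 V

X_L = ωL = 50.8 Ω
X_C = 1/(ωC) = 183 Ω
Net reactance X = X_L − X_C = -132 Ω
Z = 140 − j132 Ω
|Z| = √(140² + 132²) = 192 Ω
I = V/|Z| = 255 mA
V_R = I·|Z_R| = 0.255 × 140 = 35.7 V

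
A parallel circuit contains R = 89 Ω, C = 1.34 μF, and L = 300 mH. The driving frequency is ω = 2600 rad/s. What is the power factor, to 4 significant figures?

0.9813

X_L = ωL = 780.0 Ω
X_C = 1/(ωC) = 287.0 Ω
Parallel: admittances add. Y = 1/R + 1/(jωL) + jωC
Y = (0.01124 + j0.002202) S
|Y| = 0.01145 S → |Z| = 1/|Y| = 87.34 Ω, ∠Z = −∠Y = -11.09°
cos φ = cos(-11.09°) = 0.9813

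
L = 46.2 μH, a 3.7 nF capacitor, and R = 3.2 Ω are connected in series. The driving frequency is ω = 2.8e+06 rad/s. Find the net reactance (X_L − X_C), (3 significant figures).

X_L = ωL = 129 Ω
X_C = 1/(ωC) = 96.5 Ω
X = 129 − 96.5 = 32.8 Ω

32.8 Ω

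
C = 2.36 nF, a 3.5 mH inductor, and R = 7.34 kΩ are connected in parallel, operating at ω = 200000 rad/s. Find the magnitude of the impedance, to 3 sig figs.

1030 Ω

X_L = ωL = 700 Ω
X_C = 1/(ωC) = 2120 Ω
Parallel: admittances add. Y = 1/R + 1/(jωL) + jωC
Y = (0.000136 − j0.000957) S
|Y| = 0.000966 S → |Z| = 1/|Y| = 1030 Ω, ∠Z = −∠Y = 81.9°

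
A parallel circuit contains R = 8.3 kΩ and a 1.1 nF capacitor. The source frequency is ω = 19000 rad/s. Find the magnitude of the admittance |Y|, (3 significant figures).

X_C = 1/(ωC) = 47800 Ω
Parallel: admittances add. Y = 1/R + jωC
Y = (0.000120 + j2.09e-05) S
|Y| = 0.000122 S → |Z| = 1/|Y| = 8180 Ω, ∠Z = −∠Y = -9.84°

122 μS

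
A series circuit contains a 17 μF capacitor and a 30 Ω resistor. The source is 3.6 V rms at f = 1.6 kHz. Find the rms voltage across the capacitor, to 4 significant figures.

ω = 2πf = 10050 rad/s
X_C = 1/(ωC) = 5.851 Ω
Z = 30.00 − j5.851 Ω
|Z| = √(30.00² + 5.851²) = 30.57 Ω
I = V/|Z| = 117.8 mA
V_C = I·|Z_C| = 0.1178 × 5.851 = 0.6892 V

0.6892 V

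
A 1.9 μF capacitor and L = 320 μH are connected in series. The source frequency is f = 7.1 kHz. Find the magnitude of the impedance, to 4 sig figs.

2.477 Ω

ω = 2πf = 44610 rad/s
X_L = ωL = 14.28 Ω
X_C = 1/(ωC) = 11.80 Ω
Net reactance X = X_L − X_C = 2.477 Ω
Z = j2.477 Ω
|Z| = √(0² + 2.477²) = 2.477 Ω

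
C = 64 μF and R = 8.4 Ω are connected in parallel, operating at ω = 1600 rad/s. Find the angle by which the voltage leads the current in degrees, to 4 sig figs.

X_C = 1/(ωC) = 9.766 Ω
Parallel: admittances add. Y = 1/R + jωC
Y = (0.1190 + j0.1024) S
|Y| = 0.1570 S → |Z| = 1/|Y| = 6.368 Ω, ∠Z = −∠Y = -40.70°

-40.70°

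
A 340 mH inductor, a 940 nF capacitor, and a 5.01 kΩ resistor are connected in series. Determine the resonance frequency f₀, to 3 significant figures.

282 Hz

ω₀ = 1/√(LC) = 1/√(0.34 × 9.4e-07) = 1769 rad/s
f₀ = ω₀/(2π) = 282 Hz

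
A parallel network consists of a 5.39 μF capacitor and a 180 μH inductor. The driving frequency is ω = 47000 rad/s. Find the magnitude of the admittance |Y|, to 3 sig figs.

X_L = ωL = 8.46 Ω
X_C = 1/(ωC) = 3.95 Ω
Parallel: admittances add. Y = 1/(jωL) + jωC
Y = (0 + j0.135) S
|Y| = 0.135 S → |Z| = 1/|Y| = 7.40 Ω, ∠Z = −∠Y = -90.0°

135 mS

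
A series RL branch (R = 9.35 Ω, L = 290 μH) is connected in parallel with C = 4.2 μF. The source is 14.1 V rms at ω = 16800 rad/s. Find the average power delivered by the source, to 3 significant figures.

16.7 W

X_L = ωL = 4.87 Ω
X_C = 1/(ωC) = 14.2 Ω
Branch 1 (R+jX_L): Z₁ = 9.35 + j4.87 Ω, |Z₁| = 10.5 Ω
Branch 2 (−jX_C): Z₂ = −j14.2 Ω
Parallel: Z = Z₁Z₂/(Z₁+Z₂), |Z| = 11.3 Ω, ∠Z = -17.6°
I = V/|Z| = 1.24 A
P = VI cos φ = 14.1 × 1.24 × cos(-17.6°) = 16.7 W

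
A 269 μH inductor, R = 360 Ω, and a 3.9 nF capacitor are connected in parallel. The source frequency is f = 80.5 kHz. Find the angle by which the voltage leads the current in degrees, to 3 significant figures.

62.7°

ω = 2πf = 505800 rad/s
X_L = ωL = 136 Ω
X_C = 1/(ωC) = 507 Ω
Parallel: admittances add. Y = 1/R + 1/(jωL) + jωC
Y = (0.00278 − j0.00538) S
|Y| = 0.00605 S → |Z| = 1/|Y| = 165 Ω, ∠Z = −∠Y = 62.7°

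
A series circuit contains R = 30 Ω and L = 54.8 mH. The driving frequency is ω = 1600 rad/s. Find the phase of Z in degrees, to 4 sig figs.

71.11°

X_L = ωL = 87.68 Ω
Z = 30.00 + j87.68 Ω
|Z| = √(30.00² + 87.68²) = 92.67 Ω
∠Z = arctan(87.68/30.00) = 71.11°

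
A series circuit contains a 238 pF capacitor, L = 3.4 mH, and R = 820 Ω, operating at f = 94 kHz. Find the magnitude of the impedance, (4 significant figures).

ω = 2πf = 590600 rad/s
X_L = ωL = 2008 Ω
X_C = 1/(ωC) = 7114 Ω
Net reactance X = X_L − X_C = -5106 Ω
Z = 820.0 − j5106 Ω
|Z| = √(820.0² + 5106²) = 5171 Ω

5171 Ω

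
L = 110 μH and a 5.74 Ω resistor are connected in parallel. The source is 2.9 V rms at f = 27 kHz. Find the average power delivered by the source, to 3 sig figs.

1.47 W

ω = 2πf = 169600 rad/s
X_L = ωL = 18.7 Ω
Parallel: admittances add. Y = 1/R + 1/(jωL)
Y = (0.174 − j0.0536) S
|Y| = 0.182 S → |Z| = 1/|Y| = 5.49 Ω, ∠Z = −∠Y = 17.1°
I = V/|Z| = 529 mA
P = VI cos φ = 2.9 × 0.529 × cos(17.1°) = 1.47 W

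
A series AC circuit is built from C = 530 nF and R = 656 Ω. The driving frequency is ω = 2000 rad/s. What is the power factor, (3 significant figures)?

X_C = 1/(ωC) = 943 Ω
Z = 656 − j943 Ω
|Z| = √(656² + 943²) = 1150 Ω
∠Z = arctan(-943/656) = -55.2°
cos φ = cos(-55.2°) = 0.571

0.571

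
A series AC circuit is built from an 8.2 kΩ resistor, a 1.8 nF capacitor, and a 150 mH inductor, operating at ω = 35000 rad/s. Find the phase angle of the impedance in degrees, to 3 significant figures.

X_L = ωL = 5250 Ω
X_C = 1/(ωC) = 15900 Ω
Net reactance X = X_L − X_C = -10600 Ω
Z = 8200 − j10600 Ω
|Z| = √(8200² + 10600²) = 13400 Ω
∠Z = arctan(-10600/8200) = -52.3°

-52.3°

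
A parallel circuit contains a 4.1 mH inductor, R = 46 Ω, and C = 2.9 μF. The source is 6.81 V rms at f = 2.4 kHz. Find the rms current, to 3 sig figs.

ω = 2πf = 15080 rad/s
X_L = ωL = 61.8 Ω
X_C = 1/(ωC) = 22.9 Ω
Parallel: admittances add. Y = 1/R + 1/(jωL) + jωC
Y = (0.0217 + j0.0276) S
|Y| = 0.0351 S → |Z| = 1/|Y| = 28.5 Ω, ∠Z = −∠Y = -51.7°
I = V/|Z| = 6.81/28.5 = 239 mA

239 mA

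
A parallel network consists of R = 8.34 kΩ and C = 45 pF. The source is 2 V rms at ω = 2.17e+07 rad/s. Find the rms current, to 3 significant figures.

1.97 mA

X_C = 1/(ωC) = 1020 Ω
Parallel: admittances add. Y = 1/R + jωC
Y = (0.000120 + j0.000977) S
|Y| = 0.000984 S → |Z| = 1/|Y| = 1020 Ω, ∠Z = −∠Y = -83.0°
I = V/|Z| = 2/1020 = 1.97 mA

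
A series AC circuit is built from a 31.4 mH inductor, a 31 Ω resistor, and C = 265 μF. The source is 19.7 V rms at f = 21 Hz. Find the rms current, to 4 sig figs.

ω = 2πf = 131.9 rad/s
X_L = ωL = 4.143 Ω
X_C = 1/(ωC) = 28.60 Ω
Net reactance X = X_L − X_C = -24.46 Ω
Z = 31.00 − j24.46 Ω
|Z| = √(31.00² + 24.46²) = 39.49 Ω
I = V/|Z| = 19.7/39.49 = 498.9 mA

498.9 mA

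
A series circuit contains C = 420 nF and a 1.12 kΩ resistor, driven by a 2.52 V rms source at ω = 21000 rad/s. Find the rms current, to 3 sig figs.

X_C = 1/(ωC) = 113 Ω
Z = 1120 − j113 Ω
|Z| = √(1120² + 113²) = 1130 Ω
I = V/|Z| = 2.52/1130 = 2.24 mA

2.24 mA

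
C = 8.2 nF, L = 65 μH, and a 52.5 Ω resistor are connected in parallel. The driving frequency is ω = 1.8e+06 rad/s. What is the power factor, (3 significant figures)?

0.951

X_L = ωL = 117 Ω
X_C = 1/(ωC) = 67.8 Ω
Parallel: admittances add. Y = 1/R + 1/(jωL) + jωC
Y = (0.0190 + j0.00621) S
|Y| = 0.0200 S → |Z| = 1/|Y| = 49.9 Ω, ∠Z = −∠Y = -18.1°
cos φ = cos(-18.1°) = 0.951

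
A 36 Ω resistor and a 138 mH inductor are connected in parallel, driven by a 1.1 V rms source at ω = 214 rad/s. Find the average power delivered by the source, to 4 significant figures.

33.61 mW

X_L = ωL = 29.53 Ω
Parallel: admittances add. Y = 1/R + 1/(jωL)
Y = (0.02778 − j0.03386) S
|Y| = 0.04380 S → |Z| = 1/|Y| = 22.83 Ω, ∠Z = −∠Y = 50.64°
I = V/|Z| = 48.18 mA
P = VI cos φ = 1.1 × 0.04818 × cos(50.64°) = 33.61 mW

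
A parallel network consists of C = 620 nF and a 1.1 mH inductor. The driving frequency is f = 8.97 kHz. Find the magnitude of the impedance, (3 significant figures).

ω = 2πf = 56360 rad/s
X_L = ωL = 62.0 Ω
X_C = 1/(ωC) = 28.6 Ω
Parallel: admittances add. Y = 1/(jωL) + jωC
Y = (0 + j0.0188) S
|Y| = 0.0188 S → |Z| = 1/|Y| = 53.2 Ω, ∠Z = −∠Y = -90.0°

53.2 Ω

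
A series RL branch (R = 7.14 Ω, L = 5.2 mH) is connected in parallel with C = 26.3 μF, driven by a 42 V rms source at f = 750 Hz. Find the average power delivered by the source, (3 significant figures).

ω = 2πf = 4712 rad/s
X_L = ωL = 24.5 Ω
X_C = 1/(ωC) = 8.07 Ω
Branch 1 (R+jX_L): Z₁ = 7.14 + j24.5 Ω, |Z₁| = 25.5 Ω
Branch 2 (−jX_C): Z₂ = −j8.07 Ω
Parallel: Z = Z₁Z₂/(Z₁+Z₂), |Z| = 11.5 Ω, ∠Z = -82.8°
I = V/|Z| = 3.65 A
P = VI cos φ = 42 × 3.65 × cos(-82.8°) = 19.3 W

19.3 W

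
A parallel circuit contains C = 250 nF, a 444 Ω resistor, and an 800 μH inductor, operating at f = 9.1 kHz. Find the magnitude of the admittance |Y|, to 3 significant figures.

7.90 mS

ω = 2πf = 57180 rad/s
X_L = ωL = 45.7 Ω
X_C = 1/(ωC) = 70.0 Ω
Parallel: admittances add. Y = 1/R + 1/(jωL) + jωC
Y = (0.00225 − j0.00757) S
|Y| = 0.00790 S → |Z| = 1/|Y| = 127 Ω, ∠Z = −∠Y = 73.4°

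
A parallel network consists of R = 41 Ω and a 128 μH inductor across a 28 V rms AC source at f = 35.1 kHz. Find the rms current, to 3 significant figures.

1.20 A

ω = 2πf = 220500 rad/s
X_L = ωL = 28.2 Ω
Parallel: admittances add. Y = 1/R + 1/(jωL)
Y = (0.0244 − j0.0354) S
|Y| = 0.0430 S → |Z| = 1/|Y| = 23.3 Ω, ∠Z = −∠Y = 55.5°
I = V/|Z| = 28/23.3 = 1.20 A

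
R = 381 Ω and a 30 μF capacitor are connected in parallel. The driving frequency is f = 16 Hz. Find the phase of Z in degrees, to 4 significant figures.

ω = 2πf = 100.5 rad/s
X_C = 1/(ωC) = 331.6 Ω
Parallel: admittances add. Y = 1/R + jωC
Y = (0.002625 + j0.003016) S
|Y| = 0.003998 S → |Z| = 1/|Y| = 250.1 Ω, ∠Z = −∠Y = -48.97°

-48.97°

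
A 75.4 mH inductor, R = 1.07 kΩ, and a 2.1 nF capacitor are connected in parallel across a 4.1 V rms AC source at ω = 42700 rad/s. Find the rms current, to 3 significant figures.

3.94 mA

X_L = ωL = 3220 Ω
X_C = 1/(ωC) = 11200 Ω
Parallel: admittances add. Y = 1/R + 1/(jωL) + jωC
Y = (0.000935 − j0.000221) S
|Y| = 0.000960 S → |Z| = 1/|Y| = 1040 Ω, ∠Z = −∠Y = 13.3°
I = V/|Z| = 4.1/1040 = 3.94 mA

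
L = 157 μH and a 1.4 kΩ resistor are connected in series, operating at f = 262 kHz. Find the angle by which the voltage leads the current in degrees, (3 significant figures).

10.5°

ω = 2πf = 1.646e+06 rad/s
X_L = ωL = 258 Ω
Z = 1400 + j258 Ω
|Z| = √(1400² + 258²) = 1420 Ω
∠Z = arctan(258/1400) = 10.5°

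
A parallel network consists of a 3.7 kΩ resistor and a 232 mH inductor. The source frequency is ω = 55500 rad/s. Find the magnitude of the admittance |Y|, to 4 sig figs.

X_L = ωL = 12880 Ω
Parallel: admittances add. Y = 1/R + 1/(jωL)
Y = (0.0002703 − j7.766e-05) S
|Y| = 0.0002812 S → |Z| = 1/|Y| = 3556 Ω, ∠Z = −∠Y = 16.03°

281.2 μS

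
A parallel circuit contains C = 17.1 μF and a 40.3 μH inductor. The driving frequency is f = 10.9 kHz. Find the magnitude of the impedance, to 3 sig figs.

1.24 Ω

ω = 2πf = 68490 rad/s
X_L = ωL = 2.76 Ω
X_C = 1/(ωC) = 0.854 Ω
Parallel: admittances add. Y = 1/(jωL) + jωC
Y = (0 + j0.809) S
|Y| = 0.809 S → |Z| = 1/|Y| = 1.24 Ω, ∠Z = −∠Y = -90.0°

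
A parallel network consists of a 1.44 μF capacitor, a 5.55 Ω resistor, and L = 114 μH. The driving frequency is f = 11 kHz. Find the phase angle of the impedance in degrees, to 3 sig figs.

ω = 2πf = 69120 rad/s
X_L = ωL = 7.88 Ω
X_C = 1/(ωC) = 10.0 Ω
Parallel: admittances add. Y = 1/R + 1/(jωL) + jωC
Y = (0.180 − j0.0274) S
|Y| = 0.182 S → |Z| = 1/|Y| = 5.49 Ω, ∠Z = −∠Y = 8.64°

8.64°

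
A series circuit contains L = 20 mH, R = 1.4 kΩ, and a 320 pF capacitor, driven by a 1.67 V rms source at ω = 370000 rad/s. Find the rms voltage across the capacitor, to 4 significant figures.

X_L = ωL = 7400 Ω
X_C = 1/(ωC) = 8446 Ω
Net reactance X = X_L − X_C = -1046 Ω
Z = 1400 − j1046 Ω
|Z| = √(1400² + 1046²) = 1748 Ω
I = V/|Z| = 955.6 μA
V_C = I·|Z_C| = 0.0009556 × 8446 = 8.071 V

8.071 V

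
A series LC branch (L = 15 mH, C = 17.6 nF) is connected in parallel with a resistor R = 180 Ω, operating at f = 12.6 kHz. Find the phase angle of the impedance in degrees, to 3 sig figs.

ω = 2πf = 79170 rad/s
X_L = ωL = 1190 Ω
X_C = 1/(ωC) = 718 Ω
Branch 1: Z₁ = R = 180 Ω
Branch 2 (series LC): Z₂ = j(X_L − X_C) = j470 Ω
Parallel: Z = Z₁Z₂/(Z₁+Z₂), |Z| = 168 Ω, ∠Z = 21.0°

21.0°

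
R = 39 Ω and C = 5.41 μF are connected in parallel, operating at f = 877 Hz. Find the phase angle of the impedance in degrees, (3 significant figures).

ω = 2πf = 5510 rad/s
X_C = 1/(ωC) = 33.5 Ω
Parallel: admittances add. Y = 1/R + jωC
Y = (0.0256 + j0.0298) S
|Y| = 0.0393 S → |Z| = 1/|Y| = 25.4 Ω, ∠Z = −∠Y = -49.3°

-49.3°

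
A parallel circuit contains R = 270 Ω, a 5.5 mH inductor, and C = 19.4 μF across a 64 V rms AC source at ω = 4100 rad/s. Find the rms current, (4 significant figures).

2.265 A

X_L = ωL = 22.55 Ω
X_C = 1/(ωC) = 12.57 Ω
Parallel: admittances add. Y = 1/R + 1/(jωL) + jωC
Y = (0.003704 + j0.03519) S
|Y| = 0.03539 S → |Z| = 1/|Y| = 28.26 Ω, ∠Z = −∠Y = -83.99°
I = V/|Z| = 64/28.26 = 2.265 A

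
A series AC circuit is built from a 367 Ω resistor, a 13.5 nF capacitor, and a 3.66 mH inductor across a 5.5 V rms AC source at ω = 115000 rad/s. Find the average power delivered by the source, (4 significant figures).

60.17 mW

X_L = ωL = 420.9 Ω
X_C = 1/(ωC) = 644.1 Ω
Net reactance X = X_L − X_C = -223.2 Ω
Z = 367.0 − j223.2 Ω
|Z| = √(367.0² + 223.2²) = 429.6 Ω
∠Z = arctan(-223.2/367.0) = -31.31°
I = V/|Z| = 12.80 mA
P = VI cos φ = 5.5 × 0.01280 × cos(-31.31°) = 60.17 mW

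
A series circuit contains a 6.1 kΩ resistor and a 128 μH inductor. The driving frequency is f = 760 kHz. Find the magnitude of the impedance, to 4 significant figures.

ω = 2πf = 4.775e+06 rad/s
X_L = ωL = 611.2 Ω
Z = 6100 + j611.2 Ω
|Z| = √(6100² + 611.2²) = 6131 Ω

6131 Ω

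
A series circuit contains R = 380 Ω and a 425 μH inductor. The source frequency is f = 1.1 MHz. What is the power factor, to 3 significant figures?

ω = 2πf = 6.912e+06 rad/s
X_L = ωL = 2940 Ω
Z = 380 + j2940 Ω
|Z| = √(380² + 2940²) = 2960 Ω
∠Z = arctan(2940/380) = 82.6°
cos φ = cos(82.6°) = 0.128

0.128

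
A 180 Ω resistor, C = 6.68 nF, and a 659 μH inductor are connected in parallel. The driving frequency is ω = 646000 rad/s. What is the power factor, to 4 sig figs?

X_L = ωL = 425.7 Ω
X_C = 1/(ωC) = 231.7 Ω
Parallel: admittances add. Y = 1/R + 1/(jωL) + jωC
Y = (0.005556 + j0.001966) S
|Y| = 0.005893 S → |Z| = 1/|Y| = 169.7 Ω, ∠Z = −∠Y = -19.49°
cos φ = cos(-19.49°) = 0.9427

0.9427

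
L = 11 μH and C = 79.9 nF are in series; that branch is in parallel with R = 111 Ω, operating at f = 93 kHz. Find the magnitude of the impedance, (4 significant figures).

14.86 Ω

ω = 2πf = 584300 rad/s
X_L = ωL = 6.428 Ω
X_C = 1/(ωC) = 21.42 Ω
Branch 1: Z₁ = R = 111.0 Ω
Branch 2 (series LC): Z₂ = j(X_L − X_C) = −j14.99 Ω
Parallel: Z = Z₁Z₂/(Z₁+Z₂), |Z| = 14.86 Ω, ∠Z = -82.31°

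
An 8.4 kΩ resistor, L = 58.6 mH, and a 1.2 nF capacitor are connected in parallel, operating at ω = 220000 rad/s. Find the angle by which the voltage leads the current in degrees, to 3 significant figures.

X_L = ωL = 12900 Ω
X_C = 1/(ωC) = 3790 Ω
Parallel: admittances add. Y = 1/R + 1/(jωL) + jωC
Y = (0.000119 + j0.000186) S
|Y| = 0.000221 S → |Z| = 1/|Y| = 4520 Ω, ∠Z = −∠Y = -57.4°

-57.4°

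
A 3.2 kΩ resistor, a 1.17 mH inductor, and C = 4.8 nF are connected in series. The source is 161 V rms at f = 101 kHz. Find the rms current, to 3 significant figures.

ω = 2πf = 634600 rad/s
X_L = ωL = 742 Ω
X_C = 1/(ωC) = 328 Ω
Net reactance X = X_L − X_C = 414 Ω
Z = 3200 + j414 Ω
|Z| = √(3200² + 414²) = 3230 Ω
I = V/|Z| = 161/3230 = 49.9 mA

49.9 mA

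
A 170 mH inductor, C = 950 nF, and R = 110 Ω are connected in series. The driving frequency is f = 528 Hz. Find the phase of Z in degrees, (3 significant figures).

ω = 2πf = 3318 rad/s
X_L = ωL = 564 Ω
X_C = 1/(ωC) = 317 Ω
Net reactance X = X_L − X_C = 247 Ω
Z = 110 + j247 Ω
|Z| = √(110² + 247²) = 270 Ω
∠Z = arctan(247/110) = 66.0°

66.0°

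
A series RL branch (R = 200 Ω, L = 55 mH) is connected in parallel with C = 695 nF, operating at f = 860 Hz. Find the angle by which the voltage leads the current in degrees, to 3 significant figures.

ω = 2πf = 5404 rad/s
X_L = ωL = 297 Ω
X_C = 1/(ωC) = 266 Ω
Branch 1 (R+jX_L): Z₁ = 200 + j297 Ω, |Z₁| = 358 Ω
Branch 2 (−jX_C): Z₂ = −j266 Ω
Parallel: Z = Z₁Z₂/(Z₁+Z₂), |Z| = 471 Ω, ∠Z = -42.7°

-42.7°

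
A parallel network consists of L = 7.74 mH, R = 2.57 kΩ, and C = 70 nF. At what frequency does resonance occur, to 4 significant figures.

ω₀ = 1/√(LC) = 1/√(0.00774 × 7e-08) = 42960 rad/s
f₀ = ω₀/(2π) = 6.838 kHz

6.838 kHz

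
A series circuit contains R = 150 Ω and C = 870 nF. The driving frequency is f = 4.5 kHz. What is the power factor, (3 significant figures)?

0.965

ω = 2πf = 28270 rad/s
X_C = 1/(ωC) = 40.7 Ω
Z = 150 − j40.7 Ω
|Z| = √(150² + 40.7²) = 155 Ω
∠Z = arctan(-40.7/150) = -15.2°
cos φ = cos(-15.2°) = 0.965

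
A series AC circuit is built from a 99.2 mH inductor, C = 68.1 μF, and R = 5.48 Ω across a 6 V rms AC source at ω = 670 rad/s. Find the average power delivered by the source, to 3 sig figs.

97.9 mW

X_L = ωL = 66.5 Ω
X_C = 1/(ωC) = 21.9 Ω
Net reactance X = X_L − X_C = 44.5 Ω
Z = 5.48 + j44.5 Ω
|Z| = √(5.48² + 44.5²) = 44.9 Ω
∠Z = arctan(44.5/5.48) = 83.0°
I = V/|Z| = 134 mA
P = VI cos φ = 6 × 0.134 × cos(83.0°) = 97.9 mW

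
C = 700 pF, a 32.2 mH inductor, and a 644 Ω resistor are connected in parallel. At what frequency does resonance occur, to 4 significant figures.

ω₀ = 1/√(LC) = 1/√(0.0322 × 7e-10) = 210600 rad/s
f₀ = ω₀/(2π) = 33.52 kHz

33.52 kHz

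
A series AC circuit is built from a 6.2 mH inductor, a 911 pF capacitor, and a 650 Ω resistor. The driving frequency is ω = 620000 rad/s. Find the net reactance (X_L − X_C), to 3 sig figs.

X_L = ωL = 3840 Ω
X_C = 1/(ωC) = 1770 Ω
X = 3840 − 1770 = 2070 Ω

2070 Ω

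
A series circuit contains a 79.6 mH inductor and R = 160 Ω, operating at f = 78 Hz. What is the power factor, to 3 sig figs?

ω = 2πf = 490.1 rad/s
X_L = ωL = 39.0 Ω
Z = 160 + j39.0 Ω
|Z| = √(160² + 39.0²) = 165 Ω
∠Z = arctan(39.0/160) = 13.7°
cos φ = cos(13.7°) = 0.972

0.972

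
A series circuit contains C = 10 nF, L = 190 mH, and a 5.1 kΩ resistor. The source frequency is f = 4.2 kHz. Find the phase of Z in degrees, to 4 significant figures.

ω = 2πf = 26390 rad/s
X_L = ωL = 5014 Ω
X_C = 1/(ωC) = 3789 Ω
Net reactance X = X_L − X_C = 1225 Ω
Z = 5100 + j1225 Ω
|Z| = √(5100² + 1225²) = 5245 Ω
∠Z = arctan(1225/5100) = 13.50°

13.50°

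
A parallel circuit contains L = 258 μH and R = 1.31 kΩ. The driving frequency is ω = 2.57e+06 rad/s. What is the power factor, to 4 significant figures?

X_L = ωL = 663.1 Ω
Parallel: admittances add. Y = 1/R + 1/(jωL)
Y = (0.0007634 − j0.001508) S
|Y| = 0.001690 S → |Z| = 1/|Y| = 591.6 Ω, ∠Z = −∠Y = 63.15°
cos φ = cos(63.15°) = 0.4516

0.4516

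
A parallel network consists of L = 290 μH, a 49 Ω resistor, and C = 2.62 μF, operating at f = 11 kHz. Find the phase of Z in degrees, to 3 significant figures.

ω = 2πf = 69120 rad/s
X_L = ωL = 20.0 Ω
X_C = 1/(ωC) = 5.52 Ω
Parallel: admittances add. Y = 1/R + 1/(jωL) + jωC
Y = (0.0204 + j0.131) S
|Y| = 0.133 S → |Z| = 1/|Y| = 7.53 Ω, ∠Z = −∠Y = -81.2°

-81.2°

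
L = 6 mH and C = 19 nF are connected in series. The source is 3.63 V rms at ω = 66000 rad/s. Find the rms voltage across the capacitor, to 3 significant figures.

X_L = ωL = 396 Ω
X_C = 1/(ωC) = 797 Ω
Net reactance X = X_L − X_C = -401 Ω
Z = − j401 Ω
|Z| = √(0² + 401²) = 401 Ω
I = V/|Z| = 9.04 mA
V_C = I·|Z_C| = 0.00904 × 797 = 7.21 V

7.21 V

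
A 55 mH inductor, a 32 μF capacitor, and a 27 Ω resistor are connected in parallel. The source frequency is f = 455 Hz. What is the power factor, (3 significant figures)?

ω = 2πf = 2859 rad/s
X_L = ωL = 157 Ω
X_C = 1/(ωC) = 10.9 Ω
Parallel: admittances add. Y = 1/R + 1/(jωL) + jωC
Y = (0.0370 + j0.0851) S
|Y| = 0.0928 S → |Z| = 1/|Y| = 10.8 Ω, ∠Z = −∠Y = -66.5°
cos φ = cos(-66.5°) = 0.399

0.399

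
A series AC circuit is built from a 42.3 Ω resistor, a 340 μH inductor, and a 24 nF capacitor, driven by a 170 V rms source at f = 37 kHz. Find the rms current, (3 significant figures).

ω = 2πf = 232500 rad/s
X_L = ωL = 79.0 Ω
X_C = 1/(ωC) = 179 Ω
Net reactance X = X_L − X_C = -100 Ω
Z = 42.3 − j100 Ω
|Z| = √(42.3² + 100²) = 109 Ω
I = V/|Z| = 170/109 = 1.56 A

1.56 A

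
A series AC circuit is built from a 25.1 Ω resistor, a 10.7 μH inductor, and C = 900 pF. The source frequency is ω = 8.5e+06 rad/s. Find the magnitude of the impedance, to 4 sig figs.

X_L = ωL = 90.95 Ω
X_C = 1/(ωC) = 130.7 Ω
Net reactance X = X_L − X_C = -39.77 Ω
Z = 25.10 − j39.77 Ω
|Z| = √(25.10² + 39.77²) = 47.03 Ω

47.03 Ω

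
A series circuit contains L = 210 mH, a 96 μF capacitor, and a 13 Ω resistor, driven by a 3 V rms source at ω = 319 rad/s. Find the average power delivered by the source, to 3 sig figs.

86.8 mW

X_L = ωL = 67.0 Ω
X_C = 1/(ωC) = 32.7 Ω
Net reactance X = X_L − X_C = 34.3 Ω
Z = 13.0 + j34.3 Ω
|Z| = √(13.0² + 34.3²) = 36.7 Ω
∠Z = arctan(34.3/13.0) = 69.3°
I = V/|Z| = 81.7 mA
P = VI cos φ = 3 × 0.0817 × cos(69.3°) = 86.8 mW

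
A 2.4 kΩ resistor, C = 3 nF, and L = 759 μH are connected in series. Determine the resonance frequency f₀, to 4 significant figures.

ω₀ = 1/√(LC) = 1/√(0.000759 × 3e-09) = 662700 rad/s
f₀ = ω₀/(2π) = 105.5 kHz

105.5 kHz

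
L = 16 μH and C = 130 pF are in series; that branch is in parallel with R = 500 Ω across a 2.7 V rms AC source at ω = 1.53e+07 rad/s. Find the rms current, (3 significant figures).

X_L = ωL = 245 Ω
X_C = 1/(ωC) = 503 Ω
Branch 1: Z₁ = R = 500 Ω
Branch 2 (series LC): Z₂ = j(X_L − X_C) = −j258 Ω
Parallel: Z = Z₁Z₂/(Z₁+Z₂), |Z| = 229 Ω, ∠Z = -62.7°
I = V/|Z| = 2.7/229 = 11.8 mA

11.8 mA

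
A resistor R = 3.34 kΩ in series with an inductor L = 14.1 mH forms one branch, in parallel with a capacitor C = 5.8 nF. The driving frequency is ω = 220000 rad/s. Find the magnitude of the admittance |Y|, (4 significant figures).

1.138 mS

X_L = ωL = 3102 Ω
X_C = 1/(ωC) = 783.7 Ω
Branch 1 (R+jX_L): Z₁ = 3340 + j3102 Ω, |Z₁| = 4558 Ω
Branch 2 (−jX_C): Z₂ = −j783.7 Ω
Parallel: Z = Z₁Z₂/(Z₁+Z₂), |Z| = 878.6 Ω, ∠Z = -81.88°
|Y| = 1/|Z| = 1.138 mS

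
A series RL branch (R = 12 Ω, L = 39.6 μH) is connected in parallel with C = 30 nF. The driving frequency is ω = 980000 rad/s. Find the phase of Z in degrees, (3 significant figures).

-39.0°

X_L = ωL = 38.8 Ω
X_C = 1/(ωC) = 34.0 Ω
Branch 1 (R+jX_L): Z₁ = 12.0 + j38.8 Ω, |Z₁| = 40.6 Ω
Branch 2 (−jX_C): Z₂ = −j34.0 Ω
Parallel: Z = Z₁Z₂/(Z₁+Z₂), |Z| = 107 Ω, ∠Z = -39.0°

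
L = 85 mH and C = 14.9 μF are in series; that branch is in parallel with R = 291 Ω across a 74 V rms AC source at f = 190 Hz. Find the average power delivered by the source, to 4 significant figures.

18.82 W

ω = 2πf = 1194 rad/s
X_L = ωL = 101.5 Ω
X_C = 1/(ωC) = 56.22 Ω
Branch 1: Z₁ = R = 291.0 Ω
Branch 2 (series LC): Z₂ = j(X_L − X_C) = j45.25 Ω
Parallel: Z = Z₁Z₂/(Z₁+Z₂), |Z| = 44.72 Ω, ∠Z = 81.16°
I = V/|Z| = 1.655 A
P = VI cos φ = 74 × 1.655 × cos(81.16°) = 18.82 W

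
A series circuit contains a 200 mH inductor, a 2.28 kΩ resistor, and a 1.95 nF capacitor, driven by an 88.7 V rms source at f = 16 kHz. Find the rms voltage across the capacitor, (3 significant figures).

ω = 2πf = 100500 rad/s
X_L = ωL = 20100 Ω
X_C = 1/(ωC) = 5100 Ω
Net reactance X = X_L − X_C = 15000 Ω
Z = 2280 + j15000 Ω
|Z| = √(2280² + 15000²) = 15200 Ω
I = V/|Z| = 5.84 mA
V_C = I·|Z_C| = 0.00584 × 5100 = 29.8 V

29.8 V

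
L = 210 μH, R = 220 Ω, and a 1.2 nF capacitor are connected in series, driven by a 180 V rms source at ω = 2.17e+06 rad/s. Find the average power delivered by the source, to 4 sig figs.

X_L = ωL = 455.7 Ω
X_C = 1/(ωC) = 384.0 Ω
Net reactance X = X_L − X_C = 71.68 Ω
Z = 220.0 + j71.68 Ω
|Z| = √(220.0² + 71.68²) = 231.4 Ω
∠Z = arctan(71.68/220.0) = 18.05°
I = V/|Z| = 777.9 mA
P = VI cos φ = 180 × 0.7779 × cos(18.05°) = 133.1 W

133.1 W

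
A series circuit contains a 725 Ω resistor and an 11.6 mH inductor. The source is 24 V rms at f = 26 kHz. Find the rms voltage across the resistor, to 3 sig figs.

ω = 2πf = 163400 rad/s
X_L = ωL = 1900 Ω
Z = 725 + j1900 Ω
|Z| = √(725² + 1900²) = 2030 Ω
I = V/|Z| = 11.8 mA
V_R = I·|Z_R| = 0.0118 × 725 = 8.58 V

8.58 V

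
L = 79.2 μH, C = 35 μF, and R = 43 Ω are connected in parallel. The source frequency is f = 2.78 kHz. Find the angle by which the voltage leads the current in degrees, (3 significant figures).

ω = 2πf = 17470 rad/s
X_L = ωL = 1.38 Ω
X_C = 1/(ωC) = 1.64 Ω
Parallel: admittances add. Y = 1/R + 1/(jωL) + jωC
Y = (0.0233 − j0.111) S
|Y| = 0.114 S → |Z| = 1/|Y| = 8.78 Ω, ∠Z = −∠Y = 78.2°

78.2°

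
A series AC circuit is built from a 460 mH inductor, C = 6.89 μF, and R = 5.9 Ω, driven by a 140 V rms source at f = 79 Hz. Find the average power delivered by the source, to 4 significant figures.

27.94 W

ω = 2πf = 496.4 rad/s
X_L = ωL = 228.3 Ω
X_C = 1/(ωC) = 292.4 Ω
Net reactance X = X_L − X_C = -64.07 Ω
Z = 5.900 − j64.07 Ω
|Z| = √(5.900² + 64.07²) = 64.34 Ω
∠Z = arctan(-64.07/5.900) = -84.74°
I = V/|Z| = 2.176 A
P = VI cos φ = 140 × 2.176 × cos(-84.74°) = 27.94 W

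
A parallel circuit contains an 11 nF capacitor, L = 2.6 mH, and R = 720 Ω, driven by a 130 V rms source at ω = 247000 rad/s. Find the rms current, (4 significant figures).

X_L = ωL = 642.2 Ω
X_C = 1/(ωC) = 368.1 Ω
Parallel: admittances add. Y = 1/R + 1/(jωL) + jωC
Y = (0.001389 + j0.001160) S
|Y| = 0.001809 S → |Z| = 1/|Y| = 552.6 Ω, ∠Z = −∠Y = -39.87°
I = V/|Z| = 130/552.6 = 235.2 mA

235.2 mA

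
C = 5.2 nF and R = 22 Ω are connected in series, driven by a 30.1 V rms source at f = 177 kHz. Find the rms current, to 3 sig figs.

173 mA

ω = 2πf = 1.112e+06 rad/s
X_C = 1/(ωC) = 173 Ω
Z = 22.0 − j173 Ω
|Z| = √(22.0² + 173²) = 174 Ω
I = V/|Z| = 30.1/174 = 173 mA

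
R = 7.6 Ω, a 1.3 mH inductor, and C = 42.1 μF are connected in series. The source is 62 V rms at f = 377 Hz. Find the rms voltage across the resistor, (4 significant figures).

45.76 V

ω = 2πf = 2369 rad/s
X_L = ωL = 3.079 Ω
X_C = 1/(ωC) = 10.03 Ω
Net reactance X = X_L − X_C = -6.948 Ω
Z = 7.600 − j6.948 Ω
|Z| = √(7.600² + 6.948²) = 10.30 Ω
I = V/|Z| = 6.021 A
V_R = I·|Z_R| = 6.021 × 7.600 = 45.76 V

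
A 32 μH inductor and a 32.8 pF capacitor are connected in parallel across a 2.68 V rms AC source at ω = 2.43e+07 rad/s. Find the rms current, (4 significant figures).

1.310 mA

X_L = ωL = 777.6 Ω
X_C = 1/(ωC) = 1255 Ω
Parallel: admittances add. Y = 1/(jωL) + jωC
Y = (0 − j0.0004890) S
|Y| = 0.0004890 S → |Z| = 1/|Y| = 2045 Ω, ∠Z = −∠Y = 90.00°
I = V/|Z| = 2.68/2045 = 1.310 mA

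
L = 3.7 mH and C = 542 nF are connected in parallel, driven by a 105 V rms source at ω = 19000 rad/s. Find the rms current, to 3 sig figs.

412 mA

X_L = ωL = 70.3 Ω
X_C = 1/(ωC) = 97.1 Ω
Parallel: admittances add. Y = 1/(jωL) + jωC
Y = (0 − j0.00393) S
|Y| = 0.00393 S → |Z| = 1/|Y| = 255 Ω, ∠Z = −∠Y = 90.0°
I = V/|Z| = 105/255 = 412 mA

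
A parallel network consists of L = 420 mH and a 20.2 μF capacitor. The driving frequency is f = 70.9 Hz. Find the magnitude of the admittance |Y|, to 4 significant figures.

ω = 2πf = 445.5 rad/s
X_L = ωL = 187.1 Ω
X_C = 1/(ωC) = 111.1 Ω
Parallel: admittances add. Y = 1/(jωL) + jωC
Y = (0 + j0.003654) S
|Y| = 0.003654 S → |Z| = 1/|Y| = 273.7 Ω, ∠Z = −∠Y = -90.00°

3.654 mS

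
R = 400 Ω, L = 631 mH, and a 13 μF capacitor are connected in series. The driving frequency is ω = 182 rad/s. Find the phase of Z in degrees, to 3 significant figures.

X_L = ωL = 115 Ω
X_C = 1/(ωC) = 423 Ω
Net reactance X = X_L − X_C = -308 Ω
Z = 400 − j308 Ω
|Z| = √(400² + 308²) = 505 Ω
∠Z = arctan(-308/400) = -37.6°

-37.6°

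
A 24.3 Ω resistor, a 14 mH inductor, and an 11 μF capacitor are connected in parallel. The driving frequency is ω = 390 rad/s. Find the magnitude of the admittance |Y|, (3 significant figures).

184 mS

X_L = ωL = 5.46 Ω
X_C = 1/(ωC) = 233 Ω
Parallel: admittances add. Y = 1/R + 1/(jωL) + jωC
Y = (0.0412 − j0.179) S
|Y| = 0.184 S → |Z| = 1/|Y| = 5.45 Ω, ∠Z = −∠Y = 77.0°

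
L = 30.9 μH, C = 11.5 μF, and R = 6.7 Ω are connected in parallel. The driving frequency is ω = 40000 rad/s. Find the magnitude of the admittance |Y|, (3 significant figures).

X_L = ωL = 1.24 Ω
X_C = 1/(ωC) = 2.17 Ω
Parallel: admittances add. Y = 1/R + 1/(jωL) + jωC
Y = (0.149 − j0.349) S
|Y| = 0.380 S → |Z| = 1/|Y| = 2.63 Ω, ∠Z = −∠Y = 66.8°

380 mS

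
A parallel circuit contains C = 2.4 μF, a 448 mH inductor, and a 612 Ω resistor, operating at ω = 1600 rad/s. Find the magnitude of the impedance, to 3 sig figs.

X_L = ωL = 717 Ω
X_C = 1/(ωC) = 260 Ω
Parallel: admittances add. Y = 1/R + 1/(jωL) + jωC
Y = (0.00163 + j0.00244) S
|Y| = 0.00294 S → |Z| = 1/|Y| = 340 Ω, ∠Z = −∠Y = -56.2°

340 Ω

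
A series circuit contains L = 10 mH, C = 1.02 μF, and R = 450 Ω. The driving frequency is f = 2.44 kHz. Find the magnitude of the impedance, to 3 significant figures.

459 Ω

ω = 2πf = 15330 rad/s
X_L = ωL = 153 Ω
X_C = 1/(ωC) = 63.9 Ω
Net reactance X = X_L − X_C = 89.4 Ω
Z = 450 + j89.4 Ω
|Z| = √(450² + 89.4²) = 459 Ω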